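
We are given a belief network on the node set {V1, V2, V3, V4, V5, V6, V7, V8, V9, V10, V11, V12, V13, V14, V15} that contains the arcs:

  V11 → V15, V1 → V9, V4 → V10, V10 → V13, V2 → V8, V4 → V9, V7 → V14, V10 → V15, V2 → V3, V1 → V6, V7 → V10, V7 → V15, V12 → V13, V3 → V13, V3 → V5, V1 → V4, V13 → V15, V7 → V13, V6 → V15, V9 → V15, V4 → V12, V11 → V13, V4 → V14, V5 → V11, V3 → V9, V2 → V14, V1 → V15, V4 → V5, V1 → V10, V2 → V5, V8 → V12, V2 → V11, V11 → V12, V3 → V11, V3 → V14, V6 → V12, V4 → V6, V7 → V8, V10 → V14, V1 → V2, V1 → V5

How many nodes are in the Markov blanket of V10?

Pa(V10) = {V1, V4, V7}.
Ch(V10) = {V13, V14, V15}.
For each child, the remaining parents (spouses of V10):
  V13's other parents are V3, V7, V11, V12.
  V14's other parents are V2, V3, V4, V7.
  parents(V15) \ {V10} = {V1, V6, V7, V9, V11, V13}.
MB(V10) = {V1, V2, V3, V4, V6, V7, V9, V11, V12, V13, V14, V15}, which has 12 nodes.

12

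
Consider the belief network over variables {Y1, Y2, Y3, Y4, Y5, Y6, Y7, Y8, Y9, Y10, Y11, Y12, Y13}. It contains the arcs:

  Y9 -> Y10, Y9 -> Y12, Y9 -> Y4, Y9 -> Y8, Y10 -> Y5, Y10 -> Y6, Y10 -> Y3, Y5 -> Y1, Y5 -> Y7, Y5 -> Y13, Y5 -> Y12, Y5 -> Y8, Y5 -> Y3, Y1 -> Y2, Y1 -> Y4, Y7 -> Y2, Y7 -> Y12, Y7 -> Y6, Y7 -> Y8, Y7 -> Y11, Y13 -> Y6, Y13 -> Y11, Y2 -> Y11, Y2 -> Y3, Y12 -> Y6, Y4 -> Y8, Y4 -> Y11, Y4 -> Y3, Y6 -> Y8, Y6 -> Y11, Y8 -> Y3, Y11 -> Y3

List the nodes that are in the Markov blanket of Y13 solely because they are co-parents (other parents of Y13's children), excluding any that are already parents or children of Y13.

Children of Y13: Y6, Y11.
  parents(Y6) \ {Y13} = {Y7, Y10, Y12}.
  Y11's other parents are Y2, Y4, Y6, Y7.
Excluding nodes already adjacent to Y13 (Y5, Y6, Y11), the co-parent-only contribution is {Y2, Y4, Y7, Y10, Y12}.

{Y2, Y4, Y7, Y10, Y12}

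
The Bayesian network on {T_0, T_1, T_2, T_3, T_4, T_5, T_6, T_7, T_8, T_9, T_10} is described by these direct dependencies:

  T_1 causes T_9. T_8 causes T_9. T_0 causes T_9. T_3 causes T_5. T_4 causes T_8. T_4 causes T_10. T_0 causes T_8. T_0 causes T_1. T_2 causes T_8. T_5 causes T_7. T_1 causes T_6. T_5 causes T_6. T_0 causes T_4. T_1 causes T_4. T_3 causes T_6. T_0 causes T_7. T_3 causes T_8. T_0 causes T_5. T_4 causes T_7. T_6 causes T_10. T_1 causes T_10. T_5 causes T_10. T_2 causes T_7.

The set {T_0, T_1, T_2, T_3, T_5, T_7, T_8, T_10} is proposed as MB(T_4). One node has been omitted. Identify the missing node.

A node's Markov blanket = Pa ∪ Ch ∪ (parents of Ch other than the node itself).
Children of T_4: T_7, T_8, T_10.
Parents of T_4: T_0, T_1.
Other parents of T_4's children:
  T_7: T_0, T_2, T_5
  T_8: T_0, T_2, T_3
  T_10: T_1, T_5, T_6
MB(T_4) = {T_0, T_1, T_2, T_3, T_5, T_6, T_7, T_8, T_10}.
Comparing with the claimed set, T_6 is missing.

T_6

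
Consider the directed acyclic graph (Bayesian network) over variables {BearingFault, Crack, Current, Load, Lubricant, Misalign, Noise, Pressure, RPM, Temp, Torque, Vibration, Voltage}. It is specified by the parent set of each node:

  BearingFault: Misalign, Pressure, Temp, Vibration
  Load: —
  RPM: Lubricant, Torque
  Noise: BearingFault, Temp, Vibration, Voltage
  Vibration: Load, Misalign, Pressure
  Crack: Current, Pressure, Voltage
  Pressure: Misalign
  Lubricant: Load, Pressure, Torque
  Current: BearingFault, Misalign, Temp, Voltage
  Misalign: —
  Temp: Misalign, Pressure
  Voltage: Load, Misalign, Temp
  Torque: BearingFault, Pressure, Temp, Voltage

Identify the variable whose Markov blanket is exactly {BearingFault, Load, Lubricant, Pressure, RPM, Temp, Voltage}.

Torque

The target node must have every member of {BearingFault, Load, Lubricant, Pressure, RPM, Temp, Voltage} as a parent, child, or co-parent, and no others.
Parents of Torque: BearingFault, Pressure, Temp, Voltage; children: Lubricant, RPM; co-parents: Load, Lubricant, Pressure.
These exactly cover the given set, so the node is Torque.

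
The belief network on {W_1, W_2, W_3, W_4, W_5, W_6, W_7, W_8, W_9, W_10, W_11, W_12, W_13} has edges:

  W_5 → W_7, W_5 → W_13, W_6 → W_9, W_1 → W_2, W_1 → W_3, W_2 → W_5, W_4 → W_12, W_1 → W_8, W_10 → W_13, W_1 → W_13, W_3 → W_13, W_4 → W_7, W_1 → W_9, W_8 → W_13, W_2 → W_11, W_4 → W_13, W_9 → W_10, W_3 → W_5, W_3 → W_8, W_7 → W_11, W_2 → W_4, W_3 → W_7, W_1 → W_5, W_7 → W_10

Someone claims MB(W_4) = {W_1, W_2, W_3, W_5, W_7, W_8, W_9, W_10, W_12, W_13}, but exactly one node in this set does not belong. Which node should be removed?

W_4 has parent W_2.
W_4's children: W_7, W_12, W_13.
For each child, the remaining parents (spouses of W_4):
  W_7's other parents are W_3, W_5.
  W_12 has no other parent.
  W_13's other parents are W_1, W_3, W_5, W_8, W_10.
MB(W_4) = {W_1, W_2, W_3, W_5, W_7, W_8, W_10, W_12, W_13}.
W_9 is neither a parent, child, nor co-parent of W_4, so it does not belong.

W_9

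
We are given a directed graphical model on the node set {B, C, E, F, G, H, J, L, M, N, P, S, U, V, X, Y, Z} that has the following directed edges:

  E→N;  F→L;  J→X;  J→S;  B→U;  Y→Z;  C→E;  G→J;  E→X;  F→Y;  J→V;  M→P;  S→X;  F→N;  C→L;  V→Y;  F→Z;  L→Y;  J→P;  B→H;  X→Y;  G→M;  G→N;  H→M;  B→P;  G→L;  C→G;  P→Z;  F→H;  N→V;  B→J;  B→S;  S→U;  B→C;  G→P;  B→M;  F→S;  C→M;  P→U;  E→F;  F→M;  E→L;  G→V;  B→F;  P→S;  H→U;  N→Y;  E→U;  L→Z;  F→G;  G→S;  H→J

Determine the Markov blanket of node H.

H's children: J, M, U.
Pa(H) = {B, F}.
Co-parents of H (other parents of its children):
  J's other parents are B, G.
  parents(M) \ {H} = {B, C, F, G}.
  U also has parents B, E, P, S.
Union: {B, F} ∪ {J, M, U} ∪ {B, C, E, F, G, P, S} = {B, C, E, F, G, J, M, P, S, U}.

{B, C, E, F, G, J, M, P, S, U}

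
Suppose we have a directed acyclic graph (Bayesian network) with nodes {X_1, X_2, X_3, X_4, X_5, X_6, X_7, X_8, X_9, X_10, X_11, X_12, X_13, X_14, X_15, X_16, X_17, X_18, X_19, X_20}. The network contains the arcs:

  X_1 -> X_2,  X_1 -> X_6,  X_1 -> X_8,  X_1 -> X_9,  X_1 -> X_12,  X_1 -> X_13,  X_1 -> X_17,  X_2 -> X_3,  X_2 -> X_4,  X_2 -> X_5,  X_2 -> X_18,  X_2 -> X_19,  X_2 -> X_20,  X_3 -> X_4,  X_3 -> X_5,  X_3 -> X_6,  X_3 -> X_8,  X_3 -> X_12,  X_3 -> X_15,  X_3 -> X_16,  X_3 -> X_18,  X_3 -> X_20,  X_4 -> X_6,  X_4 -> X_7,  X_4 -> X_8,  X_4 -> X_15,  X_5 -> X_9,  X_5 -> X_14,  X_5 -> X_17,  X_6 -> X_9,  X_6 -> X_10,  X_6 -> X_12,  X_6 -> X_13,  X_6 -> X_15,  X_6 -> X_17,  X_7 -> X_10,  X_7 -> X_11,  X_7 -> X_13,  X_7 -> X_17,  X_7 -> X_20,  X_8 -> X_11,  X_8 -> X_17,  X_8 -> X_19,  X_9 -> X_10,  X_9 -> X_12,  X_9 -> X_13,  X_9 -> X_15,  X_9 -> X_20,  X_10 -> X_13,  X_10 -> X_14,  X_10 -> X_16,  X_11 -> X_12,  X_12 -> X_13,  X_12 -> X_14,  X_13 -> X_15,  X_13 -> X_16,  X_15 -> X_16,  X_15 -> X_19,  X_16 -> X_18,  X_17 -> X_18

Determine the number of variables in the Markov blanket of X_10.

A node's Markov blanket = Pa ∪ Ch ∪ (parents of Ch other than the node itself).
Parents of X_10: X_6, X_7, X_9.
X_10's children: X_13, X_14, X_16.
Parents of each child, excluding X_10:
  X_13's other parents are X_1, X_6, X_7, X_9, X_12.
  parents(X_14) \ {X_10} = {X_5, X_12}.
  X_16 also has parents X_3, X_13, X_15.
MB(X_10) = {X_1, X_3, X_5, X_6, X_7, X_9, X_12, X_13, X_14, X_15, X_16}, which has 11 nodes.

11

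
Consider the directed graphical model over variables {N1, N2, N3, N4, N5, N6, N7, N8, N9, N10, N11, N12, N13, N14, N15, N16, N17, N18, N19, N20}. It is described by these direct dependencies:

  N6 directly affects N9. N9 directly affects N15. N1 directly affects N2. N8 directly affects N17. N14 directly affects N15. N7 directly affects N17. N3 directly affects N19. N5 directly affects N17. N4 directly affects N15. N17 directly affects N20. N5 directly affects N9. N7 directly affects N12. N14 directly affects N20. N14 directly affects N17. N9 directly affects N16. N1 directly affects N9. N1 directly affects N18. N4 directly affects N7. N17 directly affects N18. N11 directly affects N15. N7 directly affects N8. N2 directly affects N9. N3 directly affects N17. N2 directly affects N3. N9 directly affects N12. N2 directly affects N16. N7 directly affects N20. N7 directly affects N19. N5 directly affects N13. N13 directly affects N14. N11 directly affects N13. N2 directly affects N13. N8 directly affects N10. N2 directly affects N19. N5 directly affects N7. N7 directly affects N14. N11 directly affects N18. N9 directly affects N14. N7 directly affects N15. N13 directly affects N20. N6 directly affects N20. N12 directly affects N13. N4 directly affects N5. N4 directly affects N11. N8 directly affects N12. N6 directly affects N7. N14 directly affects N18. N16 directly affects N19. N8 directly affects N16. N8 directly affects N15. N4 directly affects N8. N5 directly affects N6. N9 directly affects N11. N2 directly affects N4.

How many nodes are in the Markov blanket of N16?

Ch(N16) = {N19}.
N16 has parents N2, N8, N9.
Parents of each child, excluding N16:
  N19 also has parents N2, N3, N7.
MB(N16) = {N2, N3, N7, N8, N9, N19}, which has 6 nodes.

6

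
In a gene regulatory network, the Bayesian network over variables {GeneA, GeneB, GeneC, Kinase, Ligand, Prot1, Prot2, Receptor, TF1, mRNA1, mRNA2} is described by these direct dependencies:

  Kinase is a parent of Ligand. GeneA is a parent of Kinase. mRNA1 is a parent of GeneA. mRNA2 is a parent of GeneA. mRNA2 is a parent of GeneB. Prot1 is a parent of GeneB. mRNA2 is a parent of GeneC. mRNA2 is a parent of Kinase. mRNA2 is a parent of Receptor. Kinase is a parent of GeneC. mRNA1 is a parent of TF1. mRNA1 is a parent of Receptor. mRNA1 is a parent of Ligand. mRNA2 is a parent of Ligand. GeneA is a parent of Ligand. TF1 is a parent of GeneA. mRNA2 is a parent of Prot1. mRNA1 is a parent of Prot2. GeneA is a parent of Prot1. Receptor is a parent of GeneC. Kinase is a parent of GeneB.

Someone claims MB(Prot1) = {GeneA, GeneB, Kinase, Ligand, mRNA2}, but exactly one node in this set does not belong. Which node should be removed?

Ligand

Prot1's children: GeneB.
Pa(Prot1) = {GeneA, mRNA2}.
Parents of each child, excluding Prot1:
  GeneB's other parents are Kinase, mRNA2.
MB(Prot1) = {GeneA, GeneB, Kinase, mRNA2}.
Ligand is neither a parent, child, nor co-parent of Prot1, so it does not belong.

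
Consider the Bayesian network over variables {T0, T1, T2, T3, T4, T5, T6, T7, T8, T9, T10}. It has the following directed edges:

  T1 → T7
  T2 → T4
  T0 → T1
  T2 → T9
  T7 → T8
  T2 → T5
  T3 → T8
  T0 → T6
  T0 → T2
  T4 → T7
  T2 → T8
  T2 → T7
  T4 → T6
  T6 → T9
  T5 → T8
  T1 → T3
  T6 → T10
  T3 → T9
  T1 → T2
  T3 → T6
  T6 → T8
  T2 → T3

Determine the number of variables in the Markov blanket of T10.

Children of T10: none.
Pa(T10) = {T6}.
With no children, T10 has no spouses; the co-parent set is empty.
MB(T10) = {T6}, which has 1 node.

1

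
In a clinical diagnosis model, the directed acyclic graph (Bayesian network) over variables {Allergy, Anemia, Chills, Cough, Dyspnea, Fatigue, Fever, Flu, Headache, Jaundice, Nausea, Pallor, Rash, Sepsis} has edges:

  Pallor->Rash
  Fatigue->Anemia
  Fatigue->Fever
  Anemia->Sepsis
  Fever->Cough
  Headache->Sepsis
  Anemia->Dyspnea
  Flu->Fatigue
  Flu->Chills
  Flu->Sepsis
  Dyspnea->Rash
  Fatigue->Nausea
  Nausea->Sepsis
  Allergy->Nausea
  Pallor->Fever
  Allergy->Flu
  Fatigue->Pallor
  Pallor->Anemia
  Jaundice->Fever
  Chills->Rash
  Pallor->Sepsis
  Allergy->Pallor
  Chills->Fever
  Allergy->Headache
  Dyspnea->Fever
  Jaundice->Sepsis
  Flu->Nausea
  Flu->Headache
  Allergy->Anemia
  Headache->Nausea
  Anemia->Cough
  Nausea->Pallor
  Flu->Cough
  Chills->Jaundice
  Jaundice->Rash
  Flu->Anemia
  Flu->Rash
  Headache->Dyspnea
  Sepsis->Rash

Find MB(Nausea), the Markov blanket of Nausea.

Parents of Nausea: Allergy, Fatigue, Flu, Headache.
Nausea's children: Pallor, Sepsis.
Parents of each child, excluding Nausea:
  Pallor's other parents are Allergy, Fatigue.
  Sepsis's other parents are Anemia, Flu, Headache, Jaundice, Pallor.
Union: {Allergy, Fatigue, Flu, Headache} ∪ {Pallor, Sepsis} ∪ {Allergy, Anemia, Fatigue, Flu, Headache, Jaundice, Pallor} = {Allergy, Anemia, Fatigue, Flu, Headache, Jaundice, Pallor, Sepsis}.

{Allergy, Anemia, Fatigue, Flu, Headache, Jaundice, Pallor, Sepsis}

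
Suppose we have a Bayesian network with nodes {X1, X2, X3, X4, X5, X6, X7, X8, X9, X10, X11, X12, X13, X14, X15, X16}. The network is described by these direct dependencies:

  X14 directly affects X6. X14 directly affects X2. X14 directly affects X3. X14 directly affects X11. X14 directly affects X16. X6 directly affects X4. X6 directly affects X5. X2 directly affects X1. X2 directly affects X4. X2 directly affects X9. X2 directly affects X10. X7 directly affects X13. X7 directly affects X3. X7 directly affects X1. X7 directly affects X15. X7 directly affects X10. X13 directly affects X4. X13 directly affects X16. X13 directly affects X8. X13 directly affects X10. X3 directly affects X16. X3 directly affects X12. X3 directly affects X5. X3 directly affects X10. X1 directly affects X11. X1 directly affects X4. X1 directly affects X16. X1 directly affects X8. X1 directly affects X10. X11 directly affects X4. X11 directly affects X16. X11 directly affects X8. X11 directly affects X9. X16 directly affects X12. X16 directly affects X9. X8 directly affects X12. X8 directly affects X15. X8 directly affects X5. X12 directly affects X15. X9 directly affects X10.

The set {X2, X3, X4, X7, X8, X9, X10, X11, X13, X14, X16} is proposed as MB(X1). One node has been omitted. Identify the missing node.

X6

Recall MB(v) = parents ∪ children ∪ spouses, where spouses are the other parents of v's children.
Parents of X1: X2, X7.
X1's children: X4, X8, X10, X11, X16.
Co-parents of X1 (other parents of its children):
  parents(X11) \ {X1} = {X14}.
  X4 also has parents X2, X6, X11, X13.
  X16 also has parents X3, X11, X13, X14.
  X8 also has parents X11, X13.
  X10's other parents are X2, X3, X7, X9, X13.
MB(X1) = {X2, X3, X4, X6, X7, X8, X9, X10, X11, X13, X14, X16}.
Comparing with the claimed set, X6 is missing.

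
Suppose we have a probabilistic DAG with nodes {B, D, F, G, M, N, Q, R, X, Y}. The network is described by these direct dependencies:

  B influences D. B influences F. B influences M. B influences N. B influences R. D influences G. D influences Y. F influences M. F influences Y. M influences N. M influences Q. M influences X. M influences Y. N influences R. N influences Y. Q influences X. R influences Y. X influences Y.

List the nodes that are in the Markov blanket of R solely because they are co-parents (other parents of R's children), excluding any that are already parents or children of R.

{D, F, M, X}

Children of R: Y.
  Y: D, F, M, N, X
Excluding nodes already adjacent to R (B, N, Y), the co-parent-only contribution is {D, F, M, X}.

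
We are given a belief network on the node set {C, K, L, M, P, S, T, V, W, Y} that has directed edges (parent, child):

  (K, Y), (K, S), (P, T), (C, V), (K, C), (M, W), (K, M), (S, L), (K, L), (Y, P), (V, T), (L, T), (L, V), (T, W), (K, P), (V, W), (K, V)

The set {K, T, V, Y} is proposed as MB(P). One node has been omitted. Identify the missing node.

L

P has child T.
Pa(P) = {K, Y}.
Other parents of P's children:
  T: L, V
MB(P) = {K, L, T, V, Y}.
Comparing with the claimed set, L is missing.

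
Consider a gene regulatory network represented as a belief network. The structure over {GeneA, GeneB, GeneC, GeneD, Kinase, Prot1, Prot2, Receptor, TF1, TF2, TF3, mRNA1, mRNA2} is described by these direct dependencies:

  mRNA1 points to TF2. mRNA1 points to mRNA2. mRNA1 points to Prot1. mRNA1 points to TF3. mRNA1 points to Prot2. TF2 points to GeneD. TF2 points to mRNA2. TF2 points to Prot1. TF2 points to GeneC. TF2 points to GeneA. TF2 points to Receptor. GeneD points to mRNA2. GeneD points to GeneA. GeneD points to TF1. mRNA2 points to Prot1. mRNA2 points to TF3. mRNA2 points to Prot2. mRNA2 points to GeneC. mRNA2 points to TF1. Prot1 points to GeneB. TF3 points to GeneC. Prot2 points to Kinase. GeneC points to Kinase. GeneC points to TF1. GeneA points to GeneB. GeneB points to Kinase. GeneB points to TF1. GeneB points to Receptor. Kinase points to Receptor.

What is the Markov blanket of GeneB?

GeneB's parents: GeneA, Prot1.
Children of GeneB: Kinase, Receptor, TF1.
Parents of each child, excluding GeneB:
  Kinase's other parents are GeneC, Prot2.
  TF1 also has parents GeneC, GeneD, mRNA2.
  Receptor's other parents are Kinase, TF2.
So the Markov blanket of GeneB is {GeneA, GeneC, GeneD, Kinase, Prot1, Prot2, Receptor, TF1, TF2, mRNA2}.

{GeneA, GeneC, GeneD, Kinase, Prot1, Prot2, Receptor, TF1, TF2, mRNA2}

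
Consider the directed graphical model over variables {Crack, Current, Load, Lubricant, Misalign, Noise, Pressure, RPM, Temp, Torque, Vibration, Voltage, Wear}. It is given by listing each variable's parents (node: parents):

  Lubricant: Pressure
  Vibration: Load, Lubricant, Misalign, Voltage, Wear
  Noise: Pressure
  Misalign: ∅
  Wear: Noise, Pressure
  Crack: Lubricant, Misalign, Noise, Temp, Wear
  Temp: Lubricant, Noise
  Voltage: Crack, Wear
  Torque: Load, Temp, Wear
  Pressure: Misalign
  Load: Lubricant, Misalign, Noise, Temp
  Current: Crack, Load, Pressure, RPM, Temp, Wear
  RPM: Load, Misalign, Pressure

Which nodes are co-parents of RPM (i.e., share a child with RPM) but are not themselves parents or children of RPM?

Children of RPM: Current.
  Current: Crack, Load, Pressure, Temp, Wear
Excluding nodes already adjacent to RPM (Current, Load, Misalign, Pressure), the co-parent-only contribution is {Crack, Temp, Wear}.

{Crack, Temp, Wear}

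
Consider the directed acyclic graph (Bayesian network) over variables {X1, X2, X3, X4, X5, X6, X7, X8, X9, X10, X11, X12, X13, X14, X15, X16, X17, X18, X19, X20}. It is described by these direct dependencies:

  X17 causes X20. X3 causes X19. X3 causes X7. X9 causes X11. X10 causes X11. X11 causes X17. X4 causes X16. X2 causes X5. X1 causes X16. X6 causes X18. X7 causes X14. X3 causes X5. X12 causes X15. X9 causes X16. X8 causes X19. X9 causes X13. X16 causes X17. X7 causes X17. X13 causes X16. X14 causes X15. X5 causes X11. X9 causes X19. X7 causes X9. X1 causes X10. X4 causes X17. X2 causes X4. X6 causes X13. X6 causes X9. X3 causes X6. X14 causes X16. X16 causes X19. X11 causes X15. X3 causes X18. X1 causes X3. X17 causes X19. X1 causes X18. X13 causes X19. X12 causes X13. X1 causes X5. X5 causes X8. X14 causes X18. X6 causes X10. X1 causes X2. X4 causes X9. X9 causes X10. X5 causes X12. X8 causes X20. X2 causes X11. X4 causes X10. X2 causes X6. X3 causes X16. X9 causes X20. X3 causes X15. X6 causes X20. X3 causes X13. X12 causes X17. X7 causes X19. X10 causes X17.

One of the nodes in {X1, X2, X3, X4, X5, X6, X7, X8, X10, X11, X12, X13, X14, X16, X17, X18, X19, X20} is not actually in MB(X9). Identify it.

X18

Pa(X9) = {X4, X6, X7}.
Children of X9: X10, X11, X13, X16, X19, X20.
Parents of each child, excluding X9:
  X10 also has parents X1, X4, X6.
  X11 also has parents X2, X5, X10.
  X13 also has parents X3, X6, X12.
  X16 also has parents X1, X3, X4, X13, X14.
  X19 also has parents X3, X7, X8, X13, X16, X17.
  parents(X20) \ {X9} = {X6, X8, X17}.
MB(X9) = {X1, X2, X3, X4, X5, X6, X7, X8, X10, X11, X12, X13, X14, X16, X17, X19, X20}.
X18 is neither a parent, child, nor co-parent of X9, so it does not belong.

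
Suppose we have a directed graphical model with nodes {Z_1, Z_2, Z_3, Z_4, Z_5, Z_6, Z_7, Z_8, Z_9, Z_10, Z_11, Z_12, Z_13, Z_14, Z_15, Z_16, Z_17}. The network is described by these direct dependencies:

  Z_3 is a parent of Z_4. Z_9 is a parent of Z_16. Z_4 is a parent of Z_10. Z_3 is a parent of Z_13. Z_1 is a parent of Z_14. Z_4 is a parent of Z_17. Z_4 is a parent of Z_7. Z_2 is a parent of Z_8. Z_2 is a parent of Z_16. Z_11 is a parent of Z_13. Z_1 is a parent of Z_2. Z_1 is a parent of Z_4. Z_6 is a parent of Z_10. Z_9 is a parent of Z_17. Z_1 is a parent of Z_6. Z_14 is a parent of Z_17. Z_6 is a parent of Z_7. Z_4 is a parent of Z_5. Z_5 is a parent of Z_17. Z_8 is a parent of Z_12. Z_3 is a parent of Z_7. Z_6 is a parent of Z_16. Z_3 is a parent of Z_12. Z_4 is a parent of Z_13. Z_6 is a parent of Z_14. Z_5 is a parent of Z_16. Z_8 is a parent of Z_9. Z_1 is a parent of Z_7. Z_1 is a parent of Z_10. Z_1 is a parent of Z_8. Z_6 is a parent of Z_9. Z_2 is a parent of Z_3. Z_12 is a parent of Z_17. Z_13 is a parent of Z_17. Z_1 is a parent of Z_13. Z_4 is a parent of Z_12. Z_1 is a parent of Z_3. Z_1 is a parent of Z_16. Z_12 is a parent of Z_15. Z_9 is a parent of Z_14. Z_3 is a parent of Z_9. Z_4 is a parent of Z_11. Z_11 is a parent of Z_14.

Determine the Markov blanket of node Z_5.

The Markov blanket of a node is its parents, its children, and the other parents of its children.
Ch(Z_5) = {Z_16, Z_17}.
Z_5's parents: Z_4.
For each child, the remaining parents (spouses of Z_5):
  parents(Z_16) \ {Z_5} = {Z_1, Z_2, Z_6, Z_9}.
  Z_17 also has parents Z_4, Z_9, Z_12, Z_13, Z_14.
So the Markov blanket of Z_5 is {Z_1, Z_2, Z_4, Z_6, Z_9, Z_12, Z_13, Z_14, Z_16, Z_17}.

{Z_1, Z_2, Z_4, Z_6, Z_9, Z_12, Z_13, Z_14, Z_16, Z_17}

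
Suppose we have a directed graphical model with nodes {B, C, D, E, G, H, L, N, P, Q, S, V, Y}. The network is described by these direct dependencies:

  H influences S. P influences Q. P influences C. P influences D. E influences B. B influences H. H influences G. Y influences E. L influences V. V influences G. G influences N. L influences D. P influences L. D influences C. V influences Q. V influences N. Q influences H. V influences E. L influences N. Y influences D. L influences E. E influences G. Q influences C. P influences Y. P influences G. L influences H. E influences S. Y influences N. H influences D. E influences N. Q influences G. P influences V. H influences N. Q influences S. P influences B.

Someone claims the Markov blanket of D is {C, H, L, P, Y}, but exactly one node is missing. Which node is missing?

Parents of D: H, L, P, Y.
D's children: C.
For each child, the remaining parents (spouses of D):
  C: P, Q
MB(D) = {C, H, L, P, Q, Y}.
Comparing with the claimed set, Q is missing.

Q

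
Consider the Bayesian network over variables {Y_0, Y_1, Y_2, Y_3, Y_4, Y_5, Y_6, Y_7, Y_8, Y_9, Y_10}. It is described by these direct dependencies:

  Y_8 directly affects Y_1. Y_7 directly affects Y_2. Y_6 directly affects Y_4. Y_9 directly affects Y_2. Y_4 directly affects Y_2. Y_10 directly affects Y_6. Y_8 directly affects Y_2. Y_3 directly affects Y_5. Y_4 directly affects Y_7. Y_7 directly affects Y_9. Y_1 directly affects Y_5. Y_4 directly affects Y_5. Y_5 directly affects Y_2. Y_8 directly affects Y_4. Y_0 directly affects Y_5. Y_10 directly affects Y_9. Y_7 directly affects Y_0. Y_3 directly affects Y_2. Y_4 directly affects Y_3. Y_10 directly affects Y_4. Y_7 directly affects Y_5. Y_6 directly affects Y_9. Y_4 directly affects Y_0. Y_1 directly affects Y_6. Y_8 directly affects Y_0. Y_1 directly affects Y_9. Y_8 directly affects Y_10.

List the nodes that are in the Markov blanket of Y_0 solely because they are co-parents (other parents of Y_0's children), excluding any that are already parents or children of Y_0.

Children of Y_0: Y_5.
  parents(Y_5) \ {Y_0} = {Y_1, Y_3, Y_4, Y_7}.
Excluding nodes already adjacent to Y_0 (Y_4, Y_5, Y_7, Y_8), the co-parent-only contribution is {Y_1, Y_3}.

{Y_1, Y_3}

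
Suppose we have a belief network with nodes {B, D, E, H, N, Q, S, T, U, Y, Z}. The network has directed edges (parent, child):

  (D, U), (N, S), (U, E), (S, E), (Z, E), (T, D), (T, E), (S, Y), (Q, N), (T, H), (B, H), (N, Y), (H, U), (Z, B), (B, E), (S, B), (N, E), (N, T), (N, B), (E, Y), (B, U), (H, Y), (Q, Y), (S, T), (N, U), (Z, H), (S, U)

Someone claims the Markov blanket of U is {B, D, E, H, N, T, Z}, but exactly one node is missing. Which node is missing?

By definition, MB(U) is built from U's parents, U's children, and the co-parents of U.
Pa(U) = {B, D, H, N, S}.
Ch(U) = {E}.
Other parents of U's children:
  parents(E) \ {U} = {B, N, S, T, Z}.
MB(U) = {B, D, E, H, N, S, T, Z}.
Comparing with the claimed set, S is missing.

S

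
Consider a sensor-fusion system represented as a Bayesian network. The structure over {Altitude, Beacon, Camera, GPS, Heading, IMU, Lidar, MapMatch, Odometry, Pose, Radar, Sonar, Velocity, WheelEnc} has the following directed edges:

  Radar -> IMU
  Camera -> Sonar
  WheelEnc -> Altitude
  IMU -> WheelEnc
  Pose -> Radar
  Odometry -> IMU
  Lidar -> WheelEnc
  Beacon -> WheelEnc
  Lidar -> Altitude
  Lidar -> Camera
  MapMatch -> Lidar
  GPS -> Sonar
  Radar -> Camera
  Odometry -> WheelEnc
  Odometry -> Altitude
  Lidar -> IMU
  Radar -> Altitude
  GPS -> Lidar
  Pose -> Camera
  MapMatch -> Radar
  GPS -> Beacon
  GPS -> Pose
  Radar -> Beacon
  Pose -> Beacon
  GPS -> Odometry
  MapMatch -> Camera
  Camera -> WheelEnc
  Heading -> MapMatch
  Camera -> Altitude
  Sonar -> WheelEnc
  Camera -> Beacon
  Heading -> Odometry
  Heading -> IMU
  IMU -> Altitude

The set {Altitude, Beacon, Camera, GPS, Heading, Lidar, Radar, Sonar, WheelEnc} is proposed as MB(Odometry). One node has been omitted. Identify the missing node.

IMU

A node's Markov blanket = Pa ∪ Ch ∪ (parents of Ch other than the node itself).
Odometry has parents GPS, Heading.
Ch(Odometry) = {Altitude, IMU, WheelEnc}.
For each child, the remaining parents (spouses of Odometry):
  IMU: Heading, Lidar, Radar
  WheelEnc: Beacon, Camera, IMU, Lidar, Sonar
  Altitude: Camera, IMU, Lidar, Radar, WheelEnc
MB(Odometry) = {Altitude, Beacon, Camera, GPS, Heading, IMU, Lidar, Radar, Sonar, WheelEnc}.
Comparing with the claimed set, IMU is missing.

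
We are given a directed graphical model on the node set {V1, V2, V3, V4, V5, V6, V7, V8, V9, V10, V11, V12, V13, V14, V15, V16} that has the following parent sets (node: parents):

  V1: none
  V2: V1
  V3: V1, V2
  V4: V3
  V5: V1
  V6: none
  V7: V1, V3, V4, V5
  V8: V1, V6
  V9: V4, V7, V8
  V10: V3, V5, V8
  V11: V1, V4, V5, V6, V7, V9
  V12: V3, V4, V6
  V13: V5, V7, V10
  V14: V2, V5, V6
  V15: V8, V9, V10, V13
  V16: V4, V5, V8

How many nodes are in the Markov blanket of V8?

By definition, MB(V8) is built from V8's parents, V8's children, and the co-parents of V8.
V8 has children V9, V10, V15, V16.
V8 has parents V1, V6.
Parents of each child, excluding V8:
  parents(V9) \ {V8} = {V4, V7}.
  parents(V10) \ {V8} = {V3, V5}.
  V15 also has parents V9, V10, V13.
  V16 also has parents V4, V5.
MB(V8) = {V1, V3, V4, V5, V6, V7, V9, V10, V13, V15, V16}, which has 11 nodes.

11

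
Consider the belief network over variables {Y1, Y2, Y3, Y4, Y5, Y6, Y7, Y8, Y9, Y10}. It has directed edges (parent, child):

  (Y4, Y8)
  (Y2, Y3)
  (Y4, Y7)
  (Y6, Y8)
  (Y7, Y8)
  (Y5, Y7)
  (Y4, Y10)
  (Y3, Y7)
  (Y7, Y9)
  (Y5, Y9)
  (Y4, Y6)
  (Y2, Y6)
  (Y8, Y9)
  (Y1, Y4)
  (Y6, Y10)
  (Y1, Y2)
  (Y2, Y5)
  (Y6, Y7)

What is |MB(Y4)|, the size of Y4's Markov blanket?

Y4 has children Y6, Y7, Y8, Y10.
Y4's parents: Y1.
Other parents of Y4's children:
  Y6's other parent is Y2.
  Y7's other parents are Y3, Y5, Y6.
  Y8 also has parents Y6, Y7.
  Y10 also has parent Y6.
MB(Y4) = {Y1, Y2, Y3, Y5, Y6, Y7, Y8, Y10}, which has 8 nodes.

8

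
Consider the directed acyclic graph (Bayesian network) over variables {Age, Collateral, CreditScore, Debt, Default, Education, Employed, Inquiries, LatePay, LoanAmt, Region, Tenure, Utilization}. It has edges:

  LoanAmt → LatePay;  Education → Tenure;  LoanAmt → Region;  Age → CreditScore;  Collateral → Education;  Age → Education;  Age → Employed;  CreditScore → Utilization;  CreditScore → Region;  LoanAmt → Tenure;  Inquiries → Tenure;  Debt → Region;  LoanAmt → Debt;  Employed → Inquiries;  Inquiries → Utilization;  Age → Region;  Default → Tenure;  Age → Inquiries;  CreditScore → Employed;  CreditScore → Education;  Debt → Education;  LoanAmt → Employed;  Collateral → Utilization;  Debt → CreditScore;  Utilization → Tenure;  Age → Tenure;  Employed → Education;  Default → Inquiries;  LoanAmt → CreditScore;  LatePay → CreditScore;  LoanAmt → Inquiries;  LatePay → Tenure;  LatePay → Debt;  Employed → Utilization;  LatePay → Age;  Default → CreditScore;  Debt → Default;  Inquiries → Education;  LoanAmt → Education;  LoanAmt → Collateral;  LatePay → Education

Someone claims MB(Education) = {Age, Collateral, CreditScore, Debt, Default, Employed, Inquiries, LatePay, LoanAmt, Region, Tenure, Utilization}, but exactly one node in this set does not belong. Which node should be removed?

Ch(Education) = {Tenure}.
Education has parents Age, Collateral, CreditScore, Debt, Employed, Inquiries, LatePay, LoanAmt.
Parents of each child, excluding Education:
  Tenure's other parents are Age, Default, Inquiries, LatePay, LoanAmt, Utilization.
MB(Education) = {Age, Collateral, CreditScore, Debt, Default, Employed, Inquiries, LatePay, LoanAmt, Tenure, Utilization}.
Region is neither a parent, child, nor co-parent of Education, so it does not belong.

Region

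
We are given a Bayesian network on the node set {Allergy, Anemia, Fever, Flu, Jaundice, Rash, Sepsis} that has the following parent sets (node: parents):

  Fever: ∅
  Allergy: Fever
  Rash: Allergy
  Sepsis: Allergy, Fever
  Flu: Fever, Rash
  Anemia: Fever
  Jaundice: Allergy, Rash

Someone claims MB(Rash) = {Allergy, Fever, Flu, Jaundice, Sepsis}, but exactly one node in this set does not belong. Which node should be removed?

Rash has parent Allergy.
Children of Rash: Flu, Jaundice.
Parents of each child, excluding Rash:
  Flu also has parent Fever.
  Jaundice's other parent is Allergy.
MB(Rash) = {Allergy, Fever, Flu, Jaundice}.
Sepsis is neither a parent, child, nor co-parent of Rash, so it does not belong.

Sepsis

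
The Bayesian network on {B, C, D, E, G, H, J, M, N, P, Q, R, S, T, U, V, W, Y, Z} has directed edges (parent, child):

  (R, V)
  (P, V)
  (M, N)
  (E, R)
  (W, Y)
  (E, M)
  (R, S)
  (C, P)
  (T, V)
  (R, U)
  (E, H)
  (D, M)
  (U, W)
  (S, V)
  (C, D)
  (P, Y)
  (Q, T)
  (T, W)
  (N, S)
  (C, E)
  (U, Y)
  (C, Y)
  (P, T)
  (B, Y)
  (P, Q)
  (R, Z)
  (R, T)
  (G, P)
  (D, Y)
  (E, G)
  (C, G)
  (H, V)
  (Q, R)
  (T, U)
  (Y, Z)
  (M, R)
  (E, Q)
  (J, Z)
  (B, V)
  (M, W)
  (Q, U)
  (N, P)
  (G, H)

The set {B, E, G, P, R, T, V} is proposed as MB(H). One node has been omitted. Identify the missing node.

Recall MB(v) = parents ∪ children ∪ spouses, where spouses are the other parents of v's children.
H's parents: E, G.
Children of H: V.
For each child, the remaining parents (spouses of H):
  V also has parents B, P, R, S, T.
MB(H) = {B, E, G, P, R, S, T, V}.
Comparing with the claimed set, S is missing.

S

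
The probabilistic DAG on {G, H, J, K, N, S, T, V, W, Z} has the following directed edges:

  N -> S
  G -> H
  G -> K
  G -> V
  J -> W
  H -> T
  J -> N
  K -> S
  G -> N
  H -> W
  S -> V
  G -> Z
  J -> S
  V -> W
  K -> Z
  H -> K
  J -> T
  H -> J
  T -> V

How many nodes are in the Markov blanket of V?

6

V has parents G, S, T.
V's children: W.
Other parents of V's children:
  W's other parents are H, J.
MB(V) = {G, H, J, S, T, W}, which has 6 nodes.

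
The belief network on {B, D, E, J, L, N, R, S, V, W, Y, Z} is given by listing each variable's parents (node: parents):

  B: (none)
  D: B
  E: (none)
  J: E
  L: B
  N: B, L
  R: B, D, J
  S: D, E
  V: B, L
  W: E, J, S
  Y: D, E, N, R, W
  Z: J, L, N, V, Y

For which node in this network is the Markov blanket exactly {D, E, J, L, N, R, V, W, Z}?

Y

The target node must have every member of {D, E, J, L, N, R, V, W, Z} as a parent, child, or co-parent, and no others.
Parents of Y: D, E, N, R, W; children: Z; co-parents: J, L, N, V.
These exactly cover the given set, so the node is Y.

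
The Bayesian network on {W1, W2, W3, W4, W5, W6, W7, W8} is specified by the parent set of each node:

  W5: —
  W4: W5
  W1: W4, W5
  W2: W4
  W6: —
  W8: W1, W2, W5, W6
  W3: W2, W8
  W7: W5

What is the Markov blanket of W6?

{W1, W2, W5, W8}

A node's Markov blanket = Pa ∪ Ch ∪ (parents of Ch other than the node itself).
Parents of W6: none.
W6 has child W8.
Co-parents of W6 (other parents of its children):
  W8's other parents are W1, W2, W5.
Union: {} ∪ {W8} ∪ {W1, W2, W5} = {W1, W2, W5, W8}.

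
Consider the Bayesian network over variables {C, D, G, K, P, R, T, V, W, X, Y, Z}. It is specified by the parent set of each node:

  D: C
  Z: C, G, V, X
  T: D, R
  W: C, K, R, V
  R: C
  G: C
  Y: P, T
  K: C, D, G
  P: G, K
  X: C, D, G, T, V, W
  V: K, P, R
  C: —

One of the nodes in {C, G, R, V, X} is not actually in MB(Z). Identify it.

R

Z has parents C, G, V, X.
Z's children: none.
With no children, Z has no spouses; the co-parent set is empty.
MB(Z) = {C, G, V, X}.
R is neither a parent, child, nor co-parent of Z, so it does not belong.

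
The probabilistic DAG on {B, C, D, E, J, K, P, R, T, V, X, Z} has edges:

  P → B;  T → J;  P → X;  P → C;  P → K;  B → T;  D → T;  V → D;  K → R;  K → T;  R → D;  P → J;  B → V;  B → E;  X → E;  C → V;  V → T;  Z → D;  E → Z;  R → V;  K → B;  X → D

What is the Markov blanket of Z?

{D, E, R, V, X}

Pa(Z) = {E}.
Z's children: D.
Other parents of Z's children:
  parents(D) \ {Z} = {R, V, X}.
So the Markov blanket of Z is {D, E, R, V, X}.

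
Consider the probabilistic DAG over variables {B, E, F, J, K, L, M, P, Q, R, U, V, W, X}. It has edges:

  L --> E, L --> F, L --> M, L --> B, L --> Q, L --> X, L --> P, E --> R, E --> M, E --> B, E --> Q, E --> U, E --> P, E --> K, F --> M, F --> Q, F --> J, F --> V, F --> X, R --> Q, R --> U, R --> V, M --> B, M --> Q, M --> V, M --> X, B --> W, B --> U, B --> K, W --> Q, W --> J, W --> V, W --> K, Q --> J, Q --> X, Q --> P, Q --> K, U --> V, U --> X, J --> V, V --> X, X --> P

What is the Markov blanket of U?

By definition, MB(U) is built from U's parents, U's children, and the co-parents of U.
U has parents B, E, R.
Ch(U) = {V, X}.
Co-parents of U (other parents of its children):
  V: F, J, M, R, W
  X: F, L, M, Q, V
Union: {B, E, R} ∪ {V, X} ∪ {F, J, L, M, Q, R, V, W} = {B, E, F, J, L, M, Q, R, V, W, X}.

{B, E, F, J, L, M, Q, R, V, W, X}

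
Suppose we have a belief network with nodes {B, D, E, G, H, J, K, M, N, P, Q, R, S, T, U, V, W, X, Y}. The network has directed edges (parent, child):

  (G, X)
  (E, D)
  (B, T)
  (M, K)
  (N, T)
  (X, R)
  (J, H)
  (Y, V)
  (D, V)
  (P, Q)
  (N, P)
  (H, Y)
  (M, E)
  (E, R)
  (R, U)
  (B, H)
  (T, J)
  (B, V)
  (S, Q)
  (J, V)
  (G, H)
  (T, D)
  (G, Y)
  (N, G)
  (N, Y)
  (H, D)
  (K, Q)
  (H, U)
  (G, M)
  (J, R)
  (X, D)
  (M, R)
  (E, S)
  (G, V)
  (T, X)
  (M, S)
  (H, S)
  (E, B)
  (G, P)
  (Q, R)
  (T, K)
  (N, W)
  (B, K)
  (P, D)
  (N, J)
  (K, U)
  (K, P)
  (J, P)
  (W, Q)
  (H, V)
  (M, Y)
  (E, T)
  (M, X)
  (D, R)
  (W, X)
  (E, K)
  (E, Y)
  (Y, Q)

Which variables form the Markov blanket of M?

M's parents: G.
Ch(M) = {E, K, R, S, X, Y}.
Other parents of M's children:
  E has no other parent.
  parents(K) \ {M} = {B, E, T}.
  parents(Y) \ {M} = {E, G, H, N}.
  X also has parents G, T, W.
  S also has parents E, H.
  R also has parents D, E, J, Q, X.
Union: {G} ∪ {E, K, R, S, X, Y} ∪ {B, D, E, G, H, J, N, Q, T, W, X} = {B, D, E, G, H, J, K, N, Q, R, S, T, W, X, Y}.

{B, D, E, G, H, J, K, N, Q, R, S, T, W, X, Y}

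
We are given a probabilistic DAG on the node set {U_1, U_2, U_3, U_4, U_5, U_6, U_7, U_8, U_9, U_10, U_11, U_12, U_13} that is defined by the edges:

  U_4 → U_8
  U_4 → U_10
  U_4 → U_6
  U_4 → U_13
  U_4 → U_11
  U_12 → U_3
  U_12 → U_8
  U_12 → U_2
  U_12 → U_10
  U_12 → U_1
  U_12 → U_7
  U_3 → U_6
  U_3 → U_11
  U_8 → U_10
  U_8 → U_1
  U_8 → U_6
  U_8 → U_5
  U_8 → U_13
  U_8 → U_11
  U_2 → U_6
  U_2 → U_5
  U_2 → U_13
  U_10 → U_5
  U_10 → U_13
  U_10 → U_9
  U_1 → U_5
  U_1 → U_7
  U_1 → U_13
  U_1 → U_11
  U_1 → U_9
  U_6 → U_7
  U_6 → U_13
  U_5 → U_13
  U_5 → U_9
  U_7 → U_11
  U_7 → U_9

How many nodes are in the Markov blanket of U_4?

11

Pa(U_4) = {}.
Children of U_4: U_6, U_8, U_10, U_11, U_13.
Co-parents of U_4 (other parents of its children):
  U_8's other parent is U_12.
  parents(U_10) \ {U_4} = {U_8, U_12}.
  parents(U_6) \ {U_4} = {U_2, U_3, U_8}.
  U_13's other parents are U_1, U_2, U_5, U_6, U_8, U_10.
  parents(U_11) \ {U_4} = {U_1, U_3, U_7, U_8}.
MB(U_4) = {U_1, U_2, U_3, U_5, U_6, U_7, U_8, U_10, U_11, U_12, U_13}, which has 11 nodes.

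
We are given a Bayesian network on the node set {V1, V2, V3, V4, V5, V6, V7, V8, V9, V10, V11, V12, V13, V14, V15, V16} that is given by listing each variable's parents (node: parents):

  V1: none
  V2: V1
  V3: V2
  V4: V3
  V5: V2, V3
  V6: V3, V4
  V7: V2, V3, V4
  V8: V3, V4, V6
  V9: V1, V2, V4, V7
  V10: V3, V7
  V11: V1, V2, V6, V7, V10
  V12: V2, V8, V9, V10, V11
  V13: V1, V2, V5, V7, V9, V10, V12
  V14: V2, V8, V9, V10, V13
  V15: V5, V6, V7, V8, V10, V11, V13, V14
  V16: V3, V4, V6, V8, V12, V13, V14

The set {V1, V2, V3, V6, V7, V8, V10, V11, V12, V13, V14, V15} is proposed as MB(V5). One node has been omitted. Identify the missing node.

V9

By definition, MB(V5) is built from V5's parents, V5's children, and the co-parents of V5.
V5's children: V13, V15.
Parents of V5: V2, V3.
Parents of each child, excluding V5:
  parents(V13) \ {V5} = {V1, V2, V7, V9, V10, V12}.
  V15 also has parents V6, V7, V8, V10, V11, V13, V14.
MB(V5) = {V1, V2, V3, V6, V7, V8, V9, V10, V11, V12, V13, V14, V15}.
Comparing with the claimed set, V9 is missing.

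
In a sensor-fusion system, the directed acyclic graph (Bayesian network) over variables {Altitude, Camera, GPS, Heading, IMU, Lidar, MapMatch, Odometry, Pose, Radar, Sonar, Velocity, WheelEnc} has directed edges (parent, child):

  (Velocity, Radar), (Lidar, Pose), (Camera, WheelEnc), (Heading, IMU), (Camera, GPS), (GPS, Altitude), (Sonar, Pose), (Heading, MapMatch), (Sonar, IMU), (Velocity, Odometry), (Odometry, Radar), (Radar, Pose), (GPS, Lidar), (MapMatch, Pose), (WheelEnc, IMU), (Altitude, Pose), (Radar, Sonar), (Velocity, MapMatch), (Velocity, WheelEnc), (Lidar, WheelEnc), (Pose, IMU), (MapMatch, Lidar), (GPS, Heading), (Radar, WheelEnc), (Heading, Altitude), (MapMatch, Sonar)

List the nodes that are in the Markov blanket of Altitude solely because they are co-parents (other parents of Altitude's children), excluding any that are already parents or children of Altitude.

Children of Altitude: Pose.
  parents(Pose) \ {Altitude} = {Lidar, MapMatch, Radar, Sonar}.
Excluding nodes already adjacent to Altitude (GPS, Heading, Pose), the co-parent-only contribution is {Lidar, MapMatch, Radar, Sonar}.

{Lidar, MapMatch, Radar, Sonar}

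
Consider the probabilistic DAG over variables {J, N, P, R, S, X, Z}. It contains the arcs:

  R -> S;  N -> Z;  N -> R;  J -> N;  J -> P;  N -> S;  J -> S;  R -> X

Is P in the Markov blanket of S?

No

A node's Markov blanket = Pa ∪ Ch ∪ (parents of Ch other than the node itself).
S has parents J, N, R.
S has no children.
S has no children, so there are no co-parents.
MB(S) = {J, N, R}; P is not in this set.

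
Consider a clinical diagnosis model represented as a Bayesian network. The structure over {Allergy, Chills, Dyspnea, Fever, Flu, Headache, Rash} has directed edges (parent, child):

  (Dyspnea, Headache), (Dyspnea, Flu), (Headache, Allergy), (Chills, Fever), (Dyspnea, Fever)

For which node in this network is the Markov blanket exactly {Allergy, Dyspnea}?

The target node must have every member of {Allergy, Dyspnea} as a parent, child, or co-parent, and no others.
Parents of Headache: Dyspnea; children: Allergy; co-parents: none.
These exactly cover the given set, so the node is Headache.

Headache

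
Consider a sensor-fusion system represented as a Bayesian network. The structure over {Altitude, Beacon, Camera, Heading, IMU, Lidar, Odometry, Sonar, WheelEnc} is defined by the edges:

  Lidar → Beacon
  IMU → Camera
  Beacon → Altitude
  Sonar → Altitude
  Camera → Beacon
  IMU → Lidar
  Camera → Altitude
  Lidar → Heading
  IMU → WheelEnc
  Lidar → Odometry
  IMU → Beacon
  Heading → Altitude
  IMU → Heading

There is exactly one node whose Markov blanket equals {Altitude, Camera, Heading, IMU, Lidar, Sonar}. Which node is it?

Beacon

The target node must have every member of {Altitude, Camera, Heading, IMU, Lidar, Sonar} as a parent, child, or co-parent, and no others.
Parents of Beacon: Camera, IMU, Lidar; children: Altitude; co-parents: Camera, Heading, Sonar.
These exactly cover the given set, so the node is Beacon.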